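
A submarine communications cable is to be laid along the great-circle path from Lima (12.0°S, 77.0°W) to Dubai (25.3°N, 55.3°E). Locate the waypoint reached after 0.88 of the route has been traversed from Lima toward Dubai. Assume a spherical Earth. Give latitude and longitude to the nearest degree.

The haversine formula gives a central angle δ ≈ 2.324 rad (133.2°) between the endpoints.
Interpolate at f = 0.88 with slerp weights a = sin((1−f)δ)/sin δ ≈ 0.377, b = sin(fδ)/sin δ ≈ 1.219.
p = a·p₁ + b·p₂ ≈ (0.711, 0.547, 0.443); φ = arcsin(p_z) ≈ 26.28°, λ = atan2(p_y, p_x) ≈ 37.57°.

≈ 26°N, 38°E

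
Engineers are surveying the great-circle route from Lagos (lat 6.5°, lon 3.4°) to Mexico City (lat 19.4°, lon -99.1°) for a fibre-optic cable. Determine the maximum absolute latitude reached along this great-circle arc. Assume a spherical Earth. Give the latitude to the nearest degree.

The great circle lies in the plane with unit normal n̂ = (p₁ × p₂)/|p₁ × p₂|.
Here n̂_z ≈ -0.928; the vertex latitude is φ_max = arccos|n̂_z| ≈ 21.9°.
Check via Clairaut: cos φ_max = |cos φ₁| · sin C = cos(6.5°)·sin(69.0°) ≈ 0.928, again giving ≈ 21.9°.

≈ 22°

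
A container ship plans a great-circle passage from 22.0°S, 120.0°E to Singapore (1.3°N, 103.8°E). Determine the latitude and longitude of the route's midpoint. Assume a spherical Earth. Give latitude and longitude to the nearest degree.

The haversine formula gives a central angle δ ≈ 0.491 rad (28.2°) between the endpoints.
Interpolate at f = 1/2 with slerp weights a = sin((1−f)δ)/sin δ ≈ 0.515, b = sin(fδ)/sin δ ≈ 0.515.
p = a·p₁ + b·p₂ ≈ (-0.362, 0.914, -0.181); φ = arcsin(p_z) ≈ -10.45°, λ = atan2(p_y, p_x) ≈ 111.59°.

≈ 10°S, 112°E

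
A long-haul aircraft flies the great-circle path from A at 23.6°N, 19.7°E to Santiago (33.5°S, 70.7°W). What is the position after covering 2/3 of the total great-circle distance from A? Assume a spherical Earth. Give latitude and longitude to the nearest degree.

Convert each endpoint to a unit vector on the sphere (x = cos φ cos λ, y = cos φ sin λ, z = sin φ).
The central angle between the endpoints is δ = arccos(p₁·p₂) ≈ 1.799 rad (103.1°).
Interpolate at f = 2/3 with slerp weights a = sin((1−f)δ)/sin δ ≈ 0.579, b = sin(fδ)/sin δ ≈ 0.957.
p = a·p₁ + b·p₂ ≈ (0.764, -0.574, -0.296); φ = arcsin(p_z) ≈ -17.22°, λ = atan2(p_y, p_x) ≈ -36.93°.

≈ 17°S, 37°W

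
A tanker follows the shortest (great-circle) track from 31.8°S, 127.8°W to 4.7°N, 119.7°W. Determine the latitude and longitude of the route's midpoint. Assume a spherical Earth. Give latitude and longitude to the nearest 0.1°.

≈ 13.6°S, 123.4°W

Convert each endpoint to a unit vector on the sphere (x = cos φ cos λ, y = cos φ sin λ, z = sin φ).
The central angle between the endpoints is δ = arccos(p₁·p₂) ≈ 0.651 rad (37.3°).
Interpolate at f = 1/2 with slerp weights a = sin((1−f)δ)/sin δ ≈ 0.528, b = sin(fδ)/sin δ ≈ 0.528.
p = a·p₁ + b·p₂ ≈ (-0.535, -0.811, -0.235); φ = arcsin(p_z) ≈ -13.58°, λ = atan2(p_y, p_x) ≈ -123.43°.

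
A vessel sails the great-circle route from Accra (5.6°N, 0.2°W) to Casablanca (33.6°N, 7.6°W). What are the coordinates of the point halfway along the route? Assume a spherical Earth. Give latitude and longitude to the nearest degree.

≈ 20°N, 4°W

The haversine formula gives a central angle δ ≈ 0.503 rad (28.8°) between the endpoints.
Interpolate at f = 1/2 with slerp weights a = sin((1−f)δ)/sin δ ≈ 0.516, b = sin(fδ)/sin δ ≈ 0.516.
p = a·p₁ + b·p₂ ≈ (0.940, -0.059, 0.336); φ = arcsin(p_z) ≈ 19.64°, λ = atan2(p_y, p_x) ≈ -3.57°.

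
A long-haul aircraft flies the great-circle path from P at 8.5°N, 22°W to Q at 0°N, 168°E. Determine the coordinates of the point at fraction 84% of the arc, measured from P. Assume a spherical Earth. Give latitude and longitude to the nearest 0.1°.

The haversine formula gives a central angle δ ≈ 2.913 rad (166.9°) between the endpoints.
Interpolate at f = 0.84 with slerp weights a = sin((1−f)δ)/sin δ ≈ 1.983, b = sin(fδ)/sin δ ≈ 2.825.
p = a·p₁ + b·p₂ ≈ (-0.945, -0.147, 0.293); φ = arcsin(p_z) ≈ 17.05°, λ = atan2(p_y, p_x) ≈ -171.13°.

≈ 17.0°N, 171.1°W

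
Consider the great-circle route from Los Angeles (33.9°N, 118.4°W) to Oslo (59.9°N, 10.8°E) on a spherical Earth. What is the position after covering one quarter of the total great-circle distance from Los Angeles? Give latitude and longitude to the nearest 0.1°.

≈ (51.1°N, 106.3°W)

Write both endpoints as unit vectors p₁, p₂ with components (cos φ cos λ, cos φ sin λ, sin φ).
The central angle between the endpoints is δ = arccos(p₁·p₂) ≈ 1.350 rad (77.3°).
Interpolate at f = 1/4 with slerp weights a = sin((1−f)δ)/sin δ ≈ 0.869, b = sin(fδ)/sin δ ≈ 0.339.
p = a·p₁ + b·p₂ ≈ (-0.176, -0.603, 0.778); φ = arcsin(p_z) ≈ 51.11°, λ = atan2(p_y, p_x) ≈ -106.28°.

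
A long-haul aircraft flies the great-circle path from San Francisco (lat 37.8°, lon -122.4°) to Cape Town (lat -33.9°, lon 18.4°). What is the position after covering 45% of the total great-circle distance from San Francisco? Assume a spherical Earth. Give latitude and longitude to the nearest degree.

From cos δ = sin φ₁ sin φ₂ + cos φ₁ cos φ₂ cos Δλ, the central angle is δ ≈ 2.587 rad (148.2°).
Interpolate at f = 0.45 with slerp weights a = sin((1−f)δ)/sin δ ≈ 1.878, b = sin(fδ)/sin δ ≈ 1.744.
p = a·p₁ + b·p₂ ≈ (0.578, -0.796, 0.178); φ = arcsin(p_z) ≈ 10.28°, λ = atan2(p_y, p_x) ≈ -54.00°.

≈ lat 10°, lon -54°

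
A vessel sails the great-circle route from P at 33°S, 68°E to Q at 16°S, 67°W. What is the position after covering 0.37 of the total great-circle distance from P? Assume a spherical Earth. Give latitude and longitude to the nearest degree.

Convert each endpoint to a unit vector on the sphere (x = cos φ cos λ, y = cos φ sin λ, z = sin φ).
The central angle between the endpoints is δ = arccos(p₁·p₂) ≈ 2.004 rad (114.8°).
Interpolate at f = 0.37 with slerp weights a = sin((1−f)δ)/sin δ ≈ 1.050, b = sin(fδ)/sin δ ≈ 0.744.
p = a·p₁ + b·p₂ ≈ (0.609, 0.158, -0.777); φ = arcsin(p_z) ≈ -50.99°, λ = atan2(p_y, p_x) ≈ 14.53°.

≈ 51°S, 15°E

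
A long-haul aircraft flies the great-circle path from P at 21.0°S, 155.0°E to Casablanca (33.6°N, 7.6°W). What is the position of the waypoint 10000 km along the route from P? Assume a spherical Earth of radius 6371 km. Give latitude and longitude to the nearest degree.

≈ 39°N, 84°E

From cos δ = sin φ₁ sin φ₂ + cos φ₁ cos φ₂ cos Δλ, the central angle is δ ≈ 2.794 rad (160.1°). The total great-circle distance is δ·R ≈ 2.794 × 6371 ≈ 17803 km, so the target fraction is f = 10000/17803 ≈ 0.562.
Interpolate at f ≈ 0.562 with slerp weights a = sin((1−f)δ)/sin δ ≈ 2.765, b = sin(fδ)/sin δ ≈ 2.939.
p = a·p₁ + b·p₂ ≈ (0.087, 0.767, 0.636); φ = arcsin(p_z) ≈ 39.46°, λ = atan2(p_y, p_x) ≈ 83.52°.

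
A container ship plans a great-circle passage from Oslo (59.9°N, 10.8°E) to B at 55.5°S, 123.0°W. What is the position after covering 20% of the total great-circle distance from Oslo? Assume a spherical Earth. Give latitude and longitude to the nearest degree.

Convert each endpoint to a unit vector on the sphere (x = cos φ cos λ, y = cos φ sin λ, z = sin φ).
The central angle between the endpoints is δ = arccos(p₁·p₂) ≈ 2.713 rad (155.5°).
Interpolate at f = 0.20 with slerp weights a = sin((1−f)δ)/sin δ ≈ 1.987, b = sin(fδ)/sin δ ≈ 1.243.
p = a·p₁ + b·p₂ ≈ (0.595, -0.404, 0.695); φ = arcsin(p_z) ≈ 44.00°, λ = atan2(p_y, p_x) ≈ -34.14°.

≈ 44°N, 34°W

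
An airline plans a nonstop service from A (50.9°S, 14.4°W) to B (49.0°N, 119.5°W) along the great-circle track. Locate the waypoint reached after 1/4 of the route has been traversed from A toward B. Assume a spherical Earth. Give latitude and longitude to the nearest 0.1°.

≈ (28.8°S, 48.0°W)

Convert each endpoint to a unit vector on the sphere (x = cos φ cos λ, y = cos φ sin λ, z = sin φ).
The central angle between the endpoints is δ = arccos(p₁·p₂) ≈ 2.337 rad (133.9°).
Interpolate at f = 1/4 with slerp weights a = sin((1−f)δ)/sin δ ≈ 1.365, b = sin(fδ)/sin δ ≈ 0.766.
p = a·p₁ + b·p₂ ≈ (0.587, -0.651, -0.482); φ = arcsin(p_z) ≈ -28.79°, λ = atan2(p_y, p_x) ≈ -47.99°.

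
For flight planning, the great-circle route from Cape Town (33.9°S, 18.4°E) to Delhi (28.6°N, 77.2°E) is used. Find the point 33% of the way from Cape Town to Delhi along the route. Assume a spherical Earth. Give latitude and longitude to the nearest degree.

The haversine formula gives a central angle δ ≈ 1.460 rad (83.7°) between the endpoints.
Interpolate at f = 0.33 with slerp weights a = sin((1−f)δ)/sin δ ≈ 0.835, b = sin(fδ)/sin δ ≈ 0.466.
p = a·p₁ + b·p₂ ≈ (0.748, 0.618, -0.242); φ = arcsin(p_z) ≈ -14.02°, λ = atan2(p_y, p_x) ≈ 39.56°.

≈ (14°S, 40°E)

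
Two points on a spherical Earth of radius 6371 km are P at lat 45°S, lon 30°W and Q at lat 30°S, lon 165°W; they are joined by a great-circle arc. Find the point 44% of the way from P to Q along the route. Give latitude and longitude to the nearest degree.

Write both endpoints as unit vectors p₁, p₂ with components (cos φ cos λ, cos φ sin λ, sin φ).
The central angle between the endpoints is δ = arccos(p₁·p₂) ≈ 1.650 rad (94.6°).
Interpolate at f = 0.44 with slerp weights a = sin((1−f)δ)/sin δ ≈ 0.801, b = sin(fδ)/sin δ ≈ 0.666.
p = a·p₁ + b·p₂ ≈ (-0.067, -0.432, -0.899); φ = arcsin(p_z) ≈ -64.05°, λ = atan2(p_y, p_x) ≈ -98.80°.

≈ lat 64°S, lon 99°W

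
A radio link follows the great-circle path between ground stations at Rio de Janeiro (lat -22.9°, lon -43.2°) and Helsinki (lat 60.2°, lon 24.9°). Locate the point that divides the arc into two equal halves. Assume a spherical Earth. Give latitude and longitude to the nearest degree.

≈ lat 22°, lon -21°

Write both endpoints as unit vectors p₁, p₂ with components (cos φ cos λ, cos φ sin λ, sin φ).
The central angle between the endpoints is δ = arccos(p₁·p₂) ≈ 1.738 rad (99.6°).
Interpolate at f = 1/2 with slerp weights a = sin((1−f)δ)/sin δ ≈ 0.775, b = sin(fδ)/sin δ ≈ 0.775.
p = a·p₁ + b·p₂ ≈ (0.869, -0.326, 0.371); φ = arcsin(p_z) ≈ 21.77°, λ = atan2(p_y, p_x) ≈ -20.58°.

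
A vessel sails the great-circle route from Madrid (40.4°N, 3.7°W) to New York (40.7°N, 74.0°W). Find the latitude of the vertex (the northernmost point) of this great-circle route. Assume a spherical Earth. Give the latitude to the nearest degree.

The great circle lies in the plane with unit normal n̂ = (p₁ × p₂)/|p₁ × p₂|.
Here n̂_z ≈ -0.691; the vertex latitude is φ_max = arccos|n̂_z| ≈ 46.3°.
Check via Clairaut: cos φ_max = |cos φ₁| · sin C = cos(40.4°)·sin(65.1°) ≈ 0.691, again giving ≈ 46.3°.

≈ 46°N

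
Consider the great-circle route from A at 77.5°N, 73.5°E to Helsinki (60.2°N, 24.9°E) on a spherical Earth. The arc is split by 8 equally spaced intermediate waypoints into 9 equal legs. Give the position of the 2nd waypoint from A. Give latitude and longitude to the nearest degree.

≈ 75°N, 54°E

The haversine formula gives a central angle δ ≈ 0.407 rad (23.3°) between the endpoints.
Interpolate at f = 2/9 with slerp weights a = sin((1−f)δ)/sin δ ≈ 0.786, b = sin(fδ)/sin δ ≈ 0.228.
p = a·p₁ + b·p₂ ≈ (0.151, 0.211, 0.966); φ = arcsin(p_z) ≈ 74.96°, λ = atan2(p_y, p_x) ≈ 54.37°.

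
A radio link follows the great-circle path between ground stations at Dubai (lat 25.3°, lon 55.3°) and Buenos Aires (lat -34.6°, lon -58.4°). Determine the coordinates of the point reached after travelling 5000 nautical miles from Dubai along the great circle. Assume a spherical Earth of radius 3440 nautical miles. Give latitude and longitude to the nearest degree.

≈ lat -20°, lon -16°

Write both endpoints as unit vectors p₁, p₂ with components (cos φ cos λ, cos φ sin λ, sin φ).
The central angle between the endpoints is δ = arccos(p₁·p₂) ≈ 2.143 rad (122.8°). The total great-circle distance is δ·R ≈ 2.143 × 3440 ≈ 7373 nmi, so the target fraction is f = 5000/7373 ≈ 0.678.
Interpolate at f ≈ 0.678 with slerp weights a = sin((1−f)δ)/sin δ ≈ 0.757, b = sin(fδ)/sin δ ≈ 1.182.
p = a·p₁ + b·p₂ ≈ (0.899, -0.266, -0.347); φ = arcsin(p_z) ≈ -20.33°, λ = atan2(p_y, p_x) ≈ -16.45°.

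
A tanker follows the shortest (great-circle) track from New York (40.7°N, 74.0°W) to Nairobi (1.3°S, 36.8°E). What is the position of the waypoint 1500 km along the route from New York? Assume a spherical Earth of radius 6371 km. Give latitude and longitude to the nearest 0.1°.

≈ (42.3°N, 56.1°W)

Convert each endpoint to a unit vector on the sphere (x = cos φ cos λ, y = cos φ sin λ, z = sin φ).
The central angle between the endpoints is δ = arccos(p₁·p₂) ≈ 1.859 rad (106.5°). The total great-circle distance is δ·R ≈ 1.859 × 6371 ≈ 11842 km, so the target fraction is f = 1500/11842 ≈ 0.127.
Interpolate at f ≈ 0.127 with slerp weights a = sin((1−f)δ)/sin δ ≈ 1.041, b = sin(fδ)/sin δ ≈ 0.243.
p = a·p₁ + b·p₂ ≈ (0.412, -0.613, 0.674); φ = arcsin(p_z) ≈ 42.35°, λ = atan2(p_y, p_x) ≈ -56.08°.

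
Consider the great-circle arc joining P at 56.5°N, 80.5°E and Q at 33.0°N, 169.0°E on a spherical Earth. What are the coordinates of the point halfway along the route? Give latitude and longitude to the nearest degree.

Write both endpoints as unit vectors p₁, p₂ with components (cos φ cos λ, cos φ sin λ, sin φ).
The central angle between the endpoints is δ = arccos(p₁·p₂) ≈ 1.086 rad (62.2°).
Interpolate at f = 1/2 with slerp weights a = sin((1−f)δ)/sin δ ≈ 0.584, b = sin(fδ)/sin δ ≈ 0.584.
p = a·p₁ + b·p₂ ≈ (-0.428, 0.411, 0.805); φ = arcsin(p_z) ≈ 53.61°, λ = atan2(p_y, p_x) ≈ 136.11°.

≈ 54°N, 136°E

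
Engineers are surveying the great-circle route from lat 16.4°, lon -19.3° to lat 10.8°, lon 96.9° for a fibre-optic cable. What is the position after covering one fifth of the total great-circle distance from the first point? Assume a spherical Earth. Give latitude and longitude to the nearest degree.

≈ lat 22°, lon 3°

From cos δ = sin φ₁ sin φ₂ + cos φ₁ cos φ₂ cos Δλ, the central angle is δ ≈ 1.942 rad (111.3°).
Interpolate at f = 1/5 with slerp weights a = sin((1−f)δ)/sin δ ≈ 1.073, b = sin(fδ)/sin δ ≈ 0.407.
p = a·p₁ + b·p₂ ≈ (0.924, 0.056, 0.379); φ = arcsin(p_z) ≈ 22.28°, λ = atan2(p_y, p_x) ≈ 3.48°.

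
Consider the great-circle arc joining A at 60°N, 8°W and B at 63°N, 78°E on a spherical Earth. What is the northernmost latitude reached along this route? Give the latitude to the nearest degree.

≈ 68°N

The great circle lies in the plane with unit normal n̂ = (p₁ × p₂)/|p₁ × p₂|.
Here n̂_z ≈ +0.367; the vertex latitude is φ_max = arccos|n̂_z| ≈ 68.4°.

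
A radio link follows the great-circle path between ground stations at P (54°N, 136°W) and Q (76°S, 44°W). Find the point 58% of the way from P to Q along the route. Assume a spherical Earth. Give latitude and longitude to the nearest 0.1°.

≈ (25.4°S, 110.4°W)

Convert each endpoint to a unit vector on the sphere (x = cos φ cos λ, y = cos φ sin λ, z = sin φ).
The central angle between the endpoints is δ = arccos(p₁·p₂) ≈ 2.482 rad (142.2°).
Interpolate at f = 0.58 with slerp weights a = sin((1−f)δ)/sin δ ≈ 1.408, b = sin(fδ)/sin δ ≈ 1.617.
p = a·p₁ + b·p₂ ≈ (-0.314, -0.847, -0.429); φ = arcsin(p_z) ≈ -25.43°, λ = atan2(p_y, p_x) ≈ -110.35°.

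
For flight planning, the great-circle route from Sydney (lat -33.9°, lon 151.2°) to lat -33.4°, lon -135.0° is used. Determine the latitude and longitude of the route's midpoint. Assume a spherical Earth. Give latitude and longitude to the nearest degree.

≈ lat -40°, lon -172°

Convert each endpoint to a unit vector on the sphere (x = cos φ cos λ, y = cos φ sin λ, z = sin φ).
The central angle between the endpoints is δ = arccos(p₁·p₂) ≈ 1.047 rad (60.0°).
Interpolate at f = 1/2 with slerp weights a = sin((1−f)δ)/sin δ ≈ 0.577, b = sin(fδ)/sin δ ≈ 0.577.
p = a·p₁ + b·p₂ ≈ (-0.761, -0.110, -0.640); φ = arcsin(p_z) ≈ -39.77°, λ = atan2(p_y, p_x) ≈ -171.78°.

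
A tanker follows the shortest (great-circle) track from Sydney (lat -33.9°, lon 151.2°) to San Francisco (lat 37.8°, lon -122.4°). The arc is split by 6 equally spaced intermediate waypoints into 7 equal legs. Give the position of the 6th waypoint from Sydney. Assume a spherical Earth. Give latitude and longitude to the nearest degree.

The haversine formula gives a central angle δ ≈ 1.876 rad (107.5°) between the endpoints.
Interpolate at f = 6/7 with slerp weights a = sin((1−f)δ)/sin δ ≈ 0.278, b = sin(fδ)/sin δ ≈ 1.048.
p = a·p₁ + b·p₂ ≈ (-0.646, -0.588, 0.487); φ = arcsin(p_z) ≈ 29.16°, λ = atan2(p_y, p_x) ≈ -137.67°.

≈ lat 29°, lon -138°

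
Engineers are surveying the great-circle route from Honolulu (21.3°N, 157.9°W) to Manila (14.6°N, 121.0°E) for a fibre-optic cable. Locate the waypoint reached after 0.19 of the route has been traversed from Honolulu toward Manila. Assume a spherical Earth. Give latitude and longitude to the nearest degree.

From cos δ = sin φ₁ sin φ₂ + cos φ₁ cos φ₂ cos Δλ, the central angle is δ ≈ 1.338 rad (76.6°).
Interpolate at f = 0.19 with slerp weights a = sin((1−f)δ)/sin δ ≈ 0.908, b = sin(fδ)/sin δ ≈ 0.258.
p = a·p₁ + b·p₂ ≈ (-0.913, -0.104, 0.395); φ = arcsin(p_z) ≈ 23.27°, λ = atan2(p_y, p_x) ≈ -173.50°.

≈ (23°N, 174°W)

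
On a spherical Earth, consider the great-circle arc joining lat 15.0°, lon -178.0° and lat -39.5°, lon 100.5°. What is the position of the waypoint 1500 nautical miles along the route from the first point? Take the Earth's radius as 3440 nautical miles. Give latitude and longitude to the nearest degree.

Write both endpoints as unit vectors p₁, p₂ with components (cos φ cos λ, cos φ sin λ, sin φ).
The central angle between the endpoints is δ = arccos(p₁·p₂) ≈ 1.625 rad (93.1°). The total great-circle distance is δ·R ≈ 1.625 × 3440 ≈ 5591 nmi, so the target fraction is f = 1500/5591 ≈ 0.268.
Interpolate at f ≈ 0.268 with slerp weights a = sin((1−f)δ)/sin δ ≈ 0.929, b = sin(fδ)/sin δ ≈ 0.423.
p = a·p₁ + b·p₂ ≈ (-0.957, 0.290, -0.028); φ = arcsin(p_z) ≈ -1.63°, λ = atan2(p_y, p_x) ≈ 163.16°.

≈ lat -2°, lon 163°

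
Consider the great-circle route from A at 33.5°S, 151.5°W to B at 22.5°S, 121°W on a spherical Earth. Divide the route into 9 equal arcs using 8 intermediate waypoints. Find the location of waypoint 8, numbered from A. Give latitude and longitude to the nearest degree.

≈ 24°S, 124°W

From cos δ = sin φ₁ sin φ₂ + cos φ₁ cos φ₂ cos Δλ, the central angle is δ ≈ 0.505 rad (29.0°).
Interpolate at f = 8/9 with slerp weights a = sin((1−f)δ)/sin δ ≈ 0.116, b = sin(fδ)/sin δ ≈ 0.897.
p = a·p₁ + b·p₂ ≈ (-0.512, -0.756, -0.407); φ = arcsin(p_z) ≈ -24.03°, λ = atan2(p_y, p_x) ≈ -124.08°.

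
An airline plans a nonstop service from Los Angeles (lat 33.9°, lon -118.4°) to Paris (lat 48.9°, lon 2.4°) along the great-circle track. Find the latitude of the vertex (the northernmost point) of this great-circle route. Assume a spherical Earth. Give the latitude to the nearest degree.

The great circle lies in the plane with unit normal n̂ = (p₁ × p₂)/|p₁ × p₂|.
Here n̂_z ≈ +0.473; the vertex latitude is φ_max = arccos|n̂_z| ≈ 61.7°.

≈ 62°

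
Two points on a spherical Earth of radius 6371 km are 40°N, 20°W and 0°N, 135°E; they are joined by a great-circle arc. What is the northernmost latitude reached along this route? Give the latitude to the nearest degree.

≈ 63°N

The great circle lies in the plane with unit normal n̂ = (p₁ × p₂)/|p₁ × p₂|.
Here n̂_z ≈ +0.450; the vertex latitude is φ_max = arccos|n̂_z| ≈ 63.3°.
Check via Clairaut: cos φ_max = |cos φ₁| · sin C = cos(40.0°)·sin(36.0°) ≈ 0.450, again giving ≈ 63.3°.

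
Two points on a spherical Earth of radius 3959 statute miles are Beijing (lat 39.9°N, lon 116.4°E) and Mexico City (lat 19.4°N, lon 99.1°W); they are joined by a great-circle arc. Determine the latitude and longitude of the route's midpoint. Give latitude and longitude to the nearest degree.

Convert each endpoint to a unit vector on the sphere (x = cos φ cos λ, y = cos φ sin λ, z = sin φ).
The central angle between the endpoints is δ = arccos(p₁·p₂) ≈ 1.956 rad (112.1°).
Interpolate at f = 1/2 with slerp weights a = sin((1−f)δ)/sin δ ≈ 0.895, b = sin(fδ)/sin δ ≈ 0.895.
p = a·p₁ + b·p₂ ≈ (-0.439, -0.219, 0.872); φ = arcsin(p_z) ≈ 60.64°, λ = atan2(p_y, p_x) ≈ -153.52°.

≈ lat 61°N, lon 154°W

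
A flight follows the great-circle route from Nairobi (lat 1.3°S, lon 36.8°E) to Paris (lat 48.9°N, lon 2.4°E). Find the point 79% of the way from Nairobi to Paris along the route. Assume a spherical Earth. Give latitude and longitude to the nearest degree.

≈ lat 39°N, lon 13°E

Write both endpoints as unit vectors p₁, p₂ with components (cos φ cos λ, cos φ sin λ, sin φ).
The central angle between the endpoints is δ = arccos(p₁·p₂) ≈ 1.018 rad (58.3°).
Interpolate at f = 0.79 with slerp weights a = sin((1−f)δ)/sin δ ≈ 0.249, b = sin(fδ)/sin δ ≈ 0.846.
p = a·p₁ + b·p₂ ≈ (0.755, 0.173, 0.632); φ = arcsin(p_z) ≈ 39.21°, λ = atan2(p_y, p_x) ≈ 12.87°.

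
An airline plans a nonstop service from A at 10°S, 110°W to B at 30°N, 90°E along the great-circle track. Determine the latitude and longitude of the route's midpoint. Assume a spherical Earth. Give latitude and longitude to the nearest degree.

Write both endpoints as unit vectors p₁, p₂ with components (cos φ cos λ, cos φ sin λ, sin φ).
The central angle between the endpoints is δ = arccos(p₁·p₂) ≈ 2.664 rad (152.7°).
Interpolate at f = 1/2 with slerp weights a = sin((1−f)δ)/sin δ ≈ 2.115, b = sin(fδ)/sin δ ≈ 2.115.
p = a·p₁ + b·p₂ ≈ (-0.712, -0.126, 0.690); φ = arcsin(p_z) ≈ 43.66°, λ = atan2(p_y, p_x) ≈ -170.00°.

≈ 44°N, 170°W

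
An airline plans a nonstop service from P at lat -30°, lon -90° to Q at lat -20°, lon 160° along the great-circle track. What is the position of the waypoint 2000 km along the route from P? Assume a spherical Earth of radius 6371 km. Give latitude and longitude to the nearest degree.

≈ lat -37°, lon -110°

Write both endpoints as unit vectors p₁, p₂ with components (cos φ cos λ, cos φ sin λ, sin φ).
The central angle between the endpoints is δ = arccos(p₁·p₂) ≈ 1.678 rad (96.2°). The total great-circle distance is δ·R ≈ 1.678 × 6371 ≈ 10693 km, so the target fraction is f = 2000/10693 ≈ 0.187.
Interpolate at f ≈ 0.187 with slerp weights a = sin((1−f)δ)/sin δ ≈ 0.984, b = sin(fδ)/sin δ ≈ 0.311.
p = a·p₁ + b·p₂ ≈ (-0.274, -0.753, -0.598); φ = arcsin(p_z) ≈ -36.76°, λ = atan2(p_y, p_x) ≈ -110.02°.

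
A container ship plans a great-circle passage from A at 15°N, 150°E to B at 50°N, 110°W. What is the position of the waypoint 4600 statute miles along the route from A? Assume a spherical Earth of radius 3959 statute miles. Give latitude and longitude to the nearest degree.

≈ 52°N, 139°W

Write both endpoints as unit vectors p₁, p₂ with components (cos φ cos λ, cos φ sin λ, sin φ).
The central angle between the endpoints is δ = arccos(p₁·p₂) ≈ 1.480 rad (84.8°). The total great-circle distance is δ·R ≈ 1.480 × 3959 ≈ 5860 mi, so the target fraction is f = 4600/5860 ≈ 0.785.
Interpolate at f ≈ 0.785 with slerp weights a = sin((1−f)δ)/sin δ ≈ 0.314, b = sin(fδ)/sin δ ≈ 0.921.
p = a·p₁ + b·p₂ ≈ (-0.465, -0.405, 0.787); φ = arcsin(p_z) ≈ 51.92°, λ = atan2(p_y, p_x) ≈ -138.99°.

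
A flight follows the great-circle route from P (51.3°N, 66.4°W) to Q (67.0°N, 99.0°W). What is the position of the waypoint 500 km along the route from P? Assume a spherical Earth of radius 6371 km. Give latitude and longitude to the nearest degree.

≈ (55°N, 71°W)

From cos δ = sin φ₁ sin φ₂ + cos φ₁ cos φ₂ cos Δλ, the central angle is δ ≈ 0.392 rad (22.5°). The total great-circle distance is δ·R ≈ 0.392 × 6371 ≈ 2497 km, so the target fraction is f = 500/2497 ≈ 0.200.
Interpolate at f ≈ 0.200 with slerp weights a = sin((1−f)δ)/sin δ ≈ 0.807, b = sin(fδ)/sin δ ≈ 0.205.
p = a·p₁ + b·p₂ ≈ (0.190, -0.542, 0.819); φ = arcsin(p_z) ≈ 54.98°, λ = atan2(p_y, p_x) ≈ -70.72°.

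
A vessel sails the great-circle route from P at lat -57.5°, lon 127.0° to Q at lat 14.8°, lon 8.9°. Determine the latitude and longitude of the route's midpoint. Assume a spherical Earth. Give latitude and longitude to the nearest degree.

≈ lat -34°, lon 42°

Write both endpoints as unit vectors p₁, p₂ with components (cos φ cos λ, cos φ sin λ, sin φ).
The central angle between the endpoints is δ = arccos(p₁·p₂) ≈ 2.049 rad (117.4°).
Interpolate at f = 1/2 with slerp weights a = sin((1−f)δ)/sin δ ≈ 0.962, b = sin(fδ)/sin δ ≈ 0.962.
p = a·p₁ + b·p₂ ≈ (0.608, 0.557, -0.566); φ = arcsin(p_z) ≈ -34.46°, λ = atan2(p_y, p_x) ≈ 42.49°.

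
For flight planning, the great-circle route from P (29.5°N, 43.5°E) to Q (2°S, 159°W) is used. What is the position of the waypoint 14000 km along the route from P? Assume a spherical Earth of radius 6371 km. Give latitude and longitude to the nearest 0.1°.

≈ (13.6°N, 170.4°W)

Write both endpoints as unit vectors p₁, p₂ with components (cos φ cos λ, cos φ sin λ, sin φ).
The central angle between the endpoints is δ = arccos(p₁·p₂) ≈ 2.534 rad (145.2°). The total great-circle distance is δ·R ≈ 2.534 × 6371 ≈ 16142 km, so the target fraction is f = 14000/16142 ≈ 0.867.
Interpolate at f ≈ 0.867 with slerp weights a = sin((1−f)δ)/sin δ ≈ 0.577, b = sin(fδ)/sin δ ≈ 1.418.
p = a·p₁ + b·p₂ ≈ (-0.958, -0.162, 0.235); φ = arcsin(p_z) ≈ 13.58°, λ = atan2(p_y, p_x) ≈ -170.41°.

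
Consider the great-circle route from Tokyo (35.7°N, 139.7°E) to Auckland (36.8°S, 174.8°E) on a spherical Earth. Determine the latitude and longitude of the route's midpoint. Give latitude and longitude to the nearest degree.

Write both endpoints as unit vectors p₁, p₂ with components (cos φ cos λ, cos φ sin λ, sin φ).
The central angle between the endpoints is δ = arccos(p₁·p₂) ≈ 1.387 rad (79.5°).
Interpolate at f = 1/2 with slerp weights a = sin((1−f)δ)/sin δ ≈ 0.650, b = sin(fδ)/sin δ ≈ 0.650.
p = a·p₁ + b·p₂ ≈ (-0.921, 0.389, -0.010); φ = arcsin(p_z) ≈ -0.58°, λ = atan2(p_y, p_x) ≈ 157.12°.

≈ (1°S, 157°E)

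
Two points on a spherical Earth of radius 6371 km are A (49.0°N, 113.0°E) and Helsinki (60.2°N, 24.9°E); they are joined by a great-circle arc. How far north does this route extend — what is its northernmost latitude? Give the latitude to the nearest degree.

The great circle lies in the plane with unit normal n̂ = (p₁ × p₂)/|p₁ × p₂|.
Here n̂_z ≈ -0.437; the vertex latitude is φ_max = arccos|n̂_z| ≈ 64.1°.
Check via Clairaut: cos φ_max = |cos φ₁| · sin C = cos(49.0°)·sin(41.7°) ≈ 0.437, again giving ≈ 64.1°.

≈ 64°N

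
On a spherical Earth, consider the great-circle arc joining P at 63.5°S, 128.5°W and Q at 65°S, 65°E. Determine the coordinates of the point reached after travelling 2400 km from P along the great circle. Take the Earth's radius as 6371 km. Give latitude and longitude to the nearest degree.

Convert each endpoint to a unit vector on the sphere (x = cos φ cos λ, y = cos φ sin λ, z = sin φ).
The central angle between the endpoints is δ = arccos(p₁·p₂) ≈ 0.892 rad (51.1°). The total great-circle distance is δ·R ≈ 0.892 × 6371 ≈ 5684 km, so the target fraction is f = 2400/5684 ≈ 0.422.
Interpolate at f ≈ 0.422 with slerp weights a = sin((1−f)δ)/sin δ ≈ 0.633, b = sin(fδ)/sin δ ≈ 0.473.
p = a·p₁ + b·p₂ ≈ (-0.091, -0.040, -0.995); φ = arcsin(p_z) ≈ -84.27°, λ = atan2(p_y, p_x) ≈ -156.32°.

≈ 84°S, 156°W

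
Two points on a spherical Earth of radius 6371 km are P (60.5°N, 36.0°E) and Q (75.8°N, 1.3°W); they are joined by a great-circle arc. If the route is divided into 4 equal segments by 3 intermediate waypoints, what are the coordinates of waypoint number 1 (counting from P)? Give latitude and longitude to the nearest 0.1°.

The haversine formula gives a central angle δ ≈ 0.349 rad (20.0°) between the endpoints.
Interpolate at f = 1/4 with slerp weights a = sin((1−f)δ)/sin δ ≈ 0.757, b = sin(fδ)/sin δ ≈ 0.255.
p = a·p₁ + b·p₂ ≈ (0.364, 0.218, 0.906); φ = arcsin(p_z) ≈ 64.91°, λ = atan2(p_y, p_x) ≈ 30.88°.

≈ (64.9°N, 30.9°E)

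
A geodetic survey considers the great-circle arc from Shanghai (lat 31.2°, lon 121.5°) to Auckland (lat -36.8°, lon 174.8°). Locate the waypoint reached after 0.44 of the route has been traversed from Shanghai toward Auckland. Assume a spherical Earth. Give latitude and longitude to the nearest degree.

≈ lat 1°, lon 144°

Convert each endpoint to a unit vector on the sphere (x = cos φ cos λ, y = cos φ sin λ, z = sin φ).
The central angle between the endpoints is δ = arccos(p₁·p₂) ≈ 1.472 rad (84.3°).
Interpolate at f = 0.44 with slerp weights a = sin((1−f)δ)/sin δ ≈ 0.738, b = sin(fδ)/sin δ ≈ 0.606.
p = a·p₁ + b·p₂ ≈ (-0.813, 0.582, 0.019); φ = arcsin(p_z) ≈ 1.09°, λ = atan2(p_y, p_x) ≈ 144.41°.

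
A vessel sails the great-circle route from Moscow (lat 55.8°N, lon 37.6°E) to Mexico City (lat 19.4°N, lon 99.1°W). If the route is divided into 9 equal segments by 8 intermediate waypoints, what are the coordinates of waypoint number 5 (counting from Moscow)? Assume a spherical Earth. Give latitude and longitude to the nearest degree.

≈ lat 57°N, lon 70°W

The haversine formula gives a central angle δ ≈ 1.682 rad (96.4°) between the endpoints.
Interpolate at f = 5/9 with slerp weights a = sin((1−f)δ)/sin δ ≈ 0.684, b = sin(fδ)/sin δ ≈ 0.809.
p = a·p₁ + b·p₂ ≈ (0.184, -0.519, 0.835); φ = arcsin(p_z) ≈ 56.58°, λ = atan2(p_y, p_x) ≈ -70.49°.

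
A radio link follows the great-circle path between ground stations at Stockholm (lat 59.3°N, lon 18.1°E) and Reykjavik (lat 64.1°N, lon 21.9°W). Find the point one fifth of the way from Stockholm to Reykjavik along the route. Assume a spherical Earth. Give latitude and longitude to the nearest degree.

≈ lat 61°N, lon 11°E

Convert each endpoint to a unit vector on the sphere (x = cos φ cos λ, y = cos φ sin λ, z = sin φ).
The central angle between the endpoints is δ = arccos(p₁·p₂) ≈ 0.335 rad (19.2°).
Interpolate at f = 1/5 with slerp weights a = sin((1−f)δ)/sin δ ≈ 0.805, b = sin(fδ)/sin δ ≈ 0.204.
p = a·p₁ + b·p₂ ≈ (0.473, 0.095, 0.876); φ = arcsin(p_z) ≈ 61.13°, λ = atan2(p_y, p_x) ≈ 11.30°.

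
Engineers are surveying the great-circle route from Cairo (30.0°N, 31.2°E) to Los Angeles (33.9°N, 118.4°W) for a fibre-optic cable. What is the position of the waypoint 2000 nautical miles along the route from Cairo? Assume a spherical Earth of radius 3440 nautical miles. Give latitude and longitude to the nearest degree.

≈ (57°N, 4°E)

Convert each endpoint to a unit vector on the sphere (x = cos φ cos λ, y = cos φ sin λ, z = sin φ).
The central angle between the endpoints is δ = arccos(p₁·p₂) ≈ 1.919 rad (109.9°). The total great-circle distance is δ·R ≈ 1.919 × 3440 ≈ 6601 nmi, so the target fraction is f = 2000/6601 ≈ 0.303.
Interpolate at f ≈ 0.303 with slerp weights a = sin((1−f)δ)/sin δ ≈ 1.035, b = sin(fδ)/sin δ ≈ 0.584.
p = a·p₁ + b·p₂ ≈ (0.536, 0.038, 0.843); φ = arcsin(p_z) ≈ 57.50°, λ = atan2(p_y, p_x) ≈ 4.03°.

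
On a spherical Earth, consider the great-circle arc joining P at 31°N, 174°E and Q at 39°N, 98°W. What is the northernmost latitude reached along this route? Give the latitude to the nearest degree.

The great circle lies in the plane with unit normal n̂ = (p₁ × p₂)/|p₁ × p₂|.
Here n̂_z ≈ +0.710; the vertex latitude is φ_max = arccos|n̂_z| ≈ 44.8°.
Check via Clairaut: cos φ_max = |cos φ₁| · sin C = cos(31.0°)·sin(55.9°) ≈ 0.710, again giving ≈ 44.8°.

≈ 45°N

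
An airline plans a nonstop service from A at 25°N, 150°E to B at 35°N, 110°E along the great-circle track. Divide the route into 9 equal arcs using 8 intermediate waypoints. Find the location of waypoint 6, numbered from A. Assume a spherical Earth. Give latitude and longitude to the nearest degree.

Write both endpoints as unit vectors p₁, p₂ with components (cos φ cos λ, cos φ sin λ, sin φ).
The central angle between the endpoints is δ = arccos(p₁·p₂) ≈ 0.625 rad (35.8°).
Interpolate at f = 6/9 with slerp weights a = sin((1−f)δ)/sin δ ≈ 0.353, b = sin(fδ)/sin δ ≈ 0.692.
p = a·p₁ + b·p₂ ≈ (-0.471, 0.693, 0.546); φ = arcsin(p_z) ≈ 33.10°, λ = atan2(p_y, p_x) ≈ 124.23°.

≈ 33°N, 124°E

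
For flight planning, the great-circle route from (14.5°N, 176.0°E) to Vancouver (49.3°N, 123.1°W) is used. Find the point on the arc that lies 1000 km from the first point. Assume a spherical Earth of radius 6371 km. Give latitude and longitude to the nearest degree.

≈ (21°N, 178°W)

Convert each endpoint to a unit vector on the sphere (x = cos φ cos λ, y = cos φ sin λ, z = sin φ).
The central angle between the endpoints is δ = arccos(p₁·p₂) ≈ 1.051 rad (60.2°). The total great-circle distance is δ·R ≈ 1.051 × 6371 ≈ 6695 km, so the target fraction is f = 1000/6695 ≈ 0.149.
Interpolate at f ≈ 0.149 with slerp weights a = sin((1−f)δ)/sin δ ≈ 0.898, b = sin(fδ)/sin δ ≈ 0.180.
p = a·p₁ + b·p₂ ≈ (-0.932, -0.038, 0.361); φ = arcsin(p_z) ≈ 21.19°, λ = atan2(p_y, p_x) ≈ -177.68°.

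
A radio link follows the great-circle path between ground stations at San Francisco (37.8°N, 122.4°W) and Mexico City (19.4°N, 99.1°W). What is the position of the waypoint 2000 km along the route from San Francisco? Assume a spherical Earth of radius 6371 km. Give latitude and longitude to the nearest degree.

≈ (26°N, 106°W)

Convert each endpoint to a unit vector on the sphere (x = cos φ cos λ, y = cos φ sin λ, z = sin φ).
The central angle between the endpoints is δ = arccos(p₁·p₂) ≈ 0.478 rad (27.4°). The total great-circle distance is δ·R ≈ 0.478 × 6371 ≈ 3043 km, so the target fraction is f = 2000/3043 ≈ 0.657.
Interpolate at f ≈ 0.657 with slerp weights a = sin((1−f)δ)/sin δ ≈ 0.355, b = sin(fδ)/sin δ ≈ 0.672.
p = a·p₁ + b·p₂ ≈ (-0.250, -0.862, 0.440); φ = arcsin(p_z) ≈ 26.13°, λ = atan2(p_y, p_x) ≈ -106.19°.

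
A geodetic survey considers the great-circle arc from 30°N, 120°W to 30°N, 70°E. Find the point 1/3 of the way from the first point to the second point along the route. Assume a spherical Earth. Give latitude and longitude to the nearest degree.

≈ 68°N, 137°W

From cos δ = sin φ₁ sin φ₂ + cos φ₁ cos φ₂ cos Δλ, the central angle is δ ≈ 2.081 rad (119.2°).
Interpolate at f = 1/3 with slerp weights a = sin((1−f)δ)/sin δ ≈ 1.127, b = sin(fδ)/sin δ ≈ 0.733.
p = a·p₁ + b·p₂ ≈ (-0.271, -0.249, 0.930); φ = arcsin(p_z) ≈ 68.42°, λ = atan2(p_y, p_x) ≈ -137.44°.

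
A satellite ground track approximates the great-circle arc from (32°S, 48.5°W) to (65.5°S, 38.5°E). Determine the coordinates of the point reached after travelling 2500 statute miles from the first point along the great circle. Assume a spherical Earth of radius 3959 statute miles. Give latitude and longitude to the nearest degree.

≈ (60°S, 14°W)

Write both endpoints as unit vectors p₁, p₂ with components (cos φ cos λ, cos φ sin λ, sin φ).
The central angle between the endpoints is δ = arccos(p₁·p₂) ≈ 1.046 rad (60.0°). The total great-circle distance is δ·R ≈ 1.046 × 3959 ≈ 4143 mi, so the target fraction is f = 2500/4143 ≈ 0.603.
Interpolate at f ≈ 0.603 with slerp weights a = sin((1−f)δ)/sin δ ≈ 0.466, b = sin(fδ)/sin δ ≈ 0.682.
p = a·p₁ + b·p₂ ≈ (0.483, -0.120, -0.867); φ = arcsin(p_z) ≈ -60.15°, λ = atan2(p_y, p_x) ≈ -13.93°.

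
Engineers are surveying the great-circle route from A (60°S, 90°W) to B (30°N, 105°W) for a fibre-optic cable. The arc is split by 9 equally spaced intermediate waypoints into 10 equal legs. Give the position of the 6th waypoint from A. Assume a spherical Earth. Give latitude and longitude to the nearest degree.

Write both endpoints as unit vectors p₁, p₂ with components (cos φ cos λ, cos φ sin λ, sin φ).
The central angle between the endpoints is δ = arccos(p₁·p₂) ≈ 1.586 rad (90.8°).
Interpolate at f = 6/10 with slerp weights a = sin((1−f)δ)/sin δ ≈ 0.593, b = sin(fδ)/sin δ ≈ 0.814.
p = a·p₁ + b·p₂ ≈ (-0.183, -0.977, -0.106); φ = arcsin(p_z) ≈ -6.09°, λ = atan2(p_y, p_x) ≈ -100.58°.

≈ (6°S, 101°W)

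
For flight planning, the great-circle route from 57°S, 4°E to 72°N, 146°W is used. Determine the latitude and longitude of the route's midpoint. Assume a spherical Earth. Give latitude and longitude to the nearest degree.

≈ 20°N, 25°W

From cos δ = sin φ₁ sin φ₂ + cos φ₁ cos φ₂ cos Δλ, the central angle is δ ≈ 2.803 rad (160.6°).
Interpolate at f = 1/2 with slerp weights a = sin((1−f)δ)/sin δ ≈ 2.972, b = sin(fδ)/sin δ ≈ 2.972.
p = a·p₁ + b·p₂ ≈ (0.853, -0.401, 0.334); φ = arcsin(p_z) ≈ 19.51°, λ = atan2(p_y, p_x) ≈ -25.15°.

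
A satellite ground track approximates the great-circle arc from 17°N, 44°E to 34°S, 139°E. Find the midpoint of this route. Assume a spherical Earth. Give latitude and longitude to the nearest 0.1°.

Write both endpoints as unit vectors p₁, p₂ with components (cos φ cos λ, cos φ sin λ, sin φ).
The central angle between the endpoints is δ = arccos(p₁·p₂) ≈ 1.806 rad (103.4°).
Interpolate at f = 1/2 with slerp weights a = sin((1−f)δ)/sin δ ≈ 0.807, b = sin(fδ)/sin δ ≈ 0.807.
p = a·p₁ + b·p₂ ≈ (0.050, 0.975, -0.215); φ = arcsin(p_z) ≈ -12.44°, λ = atan2(p_y, p_x) ≈ 87.05°.

≈ 12.4°S, 87.1°E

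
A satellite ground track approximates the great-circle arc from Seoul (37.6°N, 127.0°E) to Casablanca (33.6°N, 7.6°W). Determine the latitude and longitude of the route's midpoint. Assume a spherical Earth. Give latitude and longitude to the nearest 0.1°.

≈ 61.6°N, 56.3°E

From cos δ = sin φ₁ sin φ₂ + cos φ₁ cos φ₂ cos Δλ, the central angle is δ ≈ 1.697 rad (97.2°).
Interpolate at f = 1/2 with slerp weights a = sin((1−f)δ)/sin δ ≈ 0.756, b = sin(fδ)/sin δ ≈ 0.756.
p = a·p₁ + b·p₂ ≈ (0.264, 0.395, 0.880); φ = arcsin(p_z) ≈ 61.63°, λ = atan2(p_y, p_x) ≈ 56.28°.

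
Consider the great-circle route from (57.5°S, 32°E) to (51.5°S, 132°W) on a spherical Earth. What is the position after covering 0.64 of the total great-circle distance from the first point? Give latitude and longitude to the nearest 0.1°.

≈ (76.0°S, 115.9°W)

Write both endpoints as unit vectors p₁, p₂ with components (cos φ cos λ, cos φ sin λ, sin φ).
The central angle between the endpoints is δ = arccos(p₁·p₂) ≈ 1.225 rad (70.2°).
Interpolate at f = 0.64 with slerp weights a = sin((1−f)δ)/sin δ ≈ 0.454, b = sin(fδ)/sin δ ≈ 0.751.
p = a·p₁ + b·p₂ ≈ (-0.106, -0.218, -0.970); φ = arcsin(p_z) ≈ -75.97°, λ = atan2(p_y, p_x) ≈ -115.90°.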